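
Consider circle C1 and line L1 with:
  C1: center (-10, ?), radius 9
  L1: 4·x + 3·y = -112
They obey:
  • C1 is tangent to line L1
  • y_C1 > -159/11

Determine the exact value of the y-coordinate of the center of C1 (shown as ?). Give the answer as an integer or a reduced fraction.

1. [C1‖L1]  y_C1² + 48y_C1 + 351 = 0  ⇒  y_C1 = -39 or -9
2. given y_C1 > -159/11: keep -9

-9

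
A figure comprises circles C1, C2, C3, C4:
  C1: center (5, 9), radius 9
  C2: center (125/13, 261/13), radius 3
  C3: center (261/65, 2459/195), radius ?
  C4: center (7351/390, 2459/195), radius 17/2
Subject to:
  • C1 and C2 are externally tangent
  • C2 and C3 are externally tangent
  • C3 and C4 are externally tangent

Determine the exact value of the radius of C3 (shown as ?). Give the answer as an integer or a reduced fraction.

19/3

1. [ext C2·C3]  r_C3² + 6r_C3 − 703/9 = 0  ⇒  r_C3 = 19/3 (r>0 drops 1)
2. [ext C3·C4]  r_C3² + 17r_C3 − 1330/9 = 0  ⇒  r_C3 = 19/3 (r>0 drops 1)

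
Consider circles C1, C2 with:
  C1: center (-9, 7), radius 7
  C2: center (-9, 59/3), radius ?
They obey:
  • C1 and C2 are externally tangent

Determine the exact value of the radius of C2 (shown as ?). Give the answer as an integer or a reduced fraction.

1. [ext C1·C2]  r_C2² + 14r_C2 − 1003/9 = 0  ⇒  r_C2 = 17/3 (r>0 drops 1)

17/3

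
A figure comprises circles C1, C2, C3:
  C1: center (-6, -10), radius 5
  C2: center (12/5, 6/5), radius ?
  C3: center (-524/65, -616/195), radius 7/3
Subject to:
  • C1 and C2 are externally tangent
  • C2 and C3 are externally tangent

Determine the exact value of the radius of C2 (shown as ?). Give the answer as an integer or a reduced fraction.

9

1. [ext C1·C2]  r_C2² + 10r_C2 − 171 = 0  ⇒  r_C2 = 9 (r>0 drops 1)
2. [ext C2·C3]  r_C2² + (14/3)r_C2 − 123 = 0  ⇒  r_C2 = 9 (r>0 drops 1)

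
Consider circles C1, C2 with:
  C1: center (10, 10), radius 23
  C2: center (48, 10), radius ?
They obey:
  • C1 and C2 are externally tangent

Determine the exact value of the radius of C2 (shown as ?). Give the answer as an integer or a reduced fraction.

1. [ext C1·C2]  r_C2² + 46r_C2 − 915 = 0  ⇒  r_C2 = 15 (r>0 drops 1)

15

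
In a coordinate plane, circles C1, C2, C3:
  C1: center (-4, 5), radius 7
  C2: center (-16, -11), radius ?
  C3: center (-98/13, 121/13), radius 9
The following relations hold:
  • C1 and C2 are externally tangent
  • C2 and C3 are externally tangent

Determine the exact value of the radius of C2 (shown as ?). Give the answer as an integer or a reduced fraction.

13

1. [ext C1·C2]  r_C2² + 14r_C2 − 351 = 0  ⇒  r_C2 = 13 (r>0 drops 1)
2. [ext C2·C3]  r_C2² + 18r_C2 − 403 = 0  ⇒  r_C2 = 13 (r>0 drops 1)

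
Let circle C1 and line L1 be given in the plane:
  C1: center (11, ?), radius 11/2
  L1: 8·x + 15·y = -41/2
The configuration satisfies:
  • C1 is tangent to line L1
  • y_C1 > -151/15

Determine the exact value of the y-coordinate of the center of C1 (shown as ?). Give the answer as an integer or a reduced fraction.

1. [C1‖L1]  y_C1² + (217/15)y_C1 + 202/15 = 0  ⇒  y_C1 = -202/15 or -1
2. given y_C1 > -151/15: keep -1

-1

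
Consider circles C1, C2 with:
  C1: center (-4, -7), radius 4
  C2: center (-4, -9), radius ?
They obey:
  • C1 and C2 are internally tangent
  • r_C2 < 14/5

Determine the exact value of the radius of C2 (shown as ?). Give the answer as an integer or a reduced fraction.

1. [int C1,C2]  r_C2² − 8r_C2 + 12 = 0  ⇒  r_C2 = 2 or 6
2. given r_C2 < 14/5: keep 2

2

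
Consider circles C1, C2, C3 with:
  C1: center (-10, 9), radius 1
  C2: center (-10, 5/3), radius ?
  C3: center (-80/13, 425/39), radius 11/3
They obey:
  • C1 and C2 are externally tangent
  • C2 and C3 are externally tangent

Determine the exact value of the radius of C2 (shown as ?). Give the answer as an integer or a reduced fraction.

1. [ext C1·C2]  r_C2² + 2r_C2 − 475/9 = 0  ⇒  r_C2 = 19/3 (r>0 drops 1)
2. [ext C2·C3]  r_C2² + (22/3)r_C2 − 779/9 = 0  ⇒  r_C2 = 19/3 (r>0 drops 1)

19/3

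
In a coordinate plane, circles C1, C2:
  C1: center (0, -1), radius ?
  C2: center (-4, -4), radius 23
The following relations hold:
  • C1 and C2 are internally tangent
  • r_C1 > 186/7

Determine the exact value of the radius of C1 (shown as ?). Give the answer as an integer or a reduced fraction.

1. [int C1,C2]  r_C1² − 46r_C1 + 504 = 0  ⇒  r_C1 = 18 or 28
2. given r_C1 > 186/7: keep 28

28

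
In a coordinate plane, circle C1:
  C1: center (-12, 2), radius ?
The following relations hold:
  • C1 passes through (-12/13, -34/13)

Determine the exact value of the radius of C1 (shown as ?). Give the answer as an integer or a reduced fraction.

12

1. [C1∋P]  r_C1² − 144 = 0  ⇒  r_C1 = 12 (r>0 drops 1)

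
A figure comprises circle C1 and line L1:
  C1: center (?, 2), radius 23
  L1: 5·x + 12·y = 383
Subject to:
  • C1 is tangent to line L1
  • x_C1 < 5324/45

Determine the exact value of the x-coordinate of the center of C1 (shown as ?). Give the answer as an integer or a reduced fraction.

12

1. [C1‖L1]  x_C1² − (718/5)x_C1 + 7896/5 = 0  ⇒  x_C1 = 12 or 658/5
2. given x_C1 < 5324/45: keep 12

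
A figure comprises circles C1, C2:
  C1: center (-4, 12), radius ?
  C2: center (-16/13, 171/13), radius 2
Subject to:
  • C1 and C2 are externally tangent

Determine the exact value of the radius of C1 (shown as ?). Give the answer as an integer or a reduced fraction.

1

1. [ext C1·C2]  r_C1² + 4r_C1 − 5 = 0  ⇒  r_C1 = 1 (r>0 drops 1)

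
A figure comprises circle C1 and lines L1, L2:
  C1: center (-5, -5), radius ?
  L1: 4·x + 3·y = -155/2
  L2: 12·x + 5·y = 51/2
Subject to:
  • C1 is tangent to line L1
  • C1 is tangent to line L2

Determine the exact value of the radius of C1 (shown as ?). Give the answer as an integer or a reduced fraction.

1. [C1‖L1]  r_C1² − 289/4 = 0  ⇒  r_C1 = 17/2 (r>0 drops 1)
2. [C1‖L2]  r_C1² − 289/4 = 0  ⇒  r_C1 = 17/2 (r>0 drops 1)

17/2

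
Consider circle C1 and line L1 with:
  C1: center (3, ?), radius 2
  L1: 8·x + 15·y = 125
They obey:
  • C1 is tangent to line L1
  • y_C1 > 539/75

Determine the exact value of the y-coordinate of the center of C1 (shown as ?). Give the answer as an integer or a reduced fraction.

9

1. [C1‖L1]  y_C1² − (202/15)y_C1 + 201/5 = 0  ⇒  y_C1 = 67/15 or 9
2. given y_C1 > 539/75: keep 9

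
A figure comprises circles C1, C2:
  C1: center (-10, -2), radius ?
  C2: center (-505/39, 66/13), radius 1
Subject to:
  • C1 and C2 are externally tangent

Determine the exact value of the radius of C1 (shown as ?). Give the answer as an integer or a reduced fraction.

20/3

1. [ext C1·C2]  r_C1² + 2r_C1 − 520/9 = 0  ⇒  r_C1 = 20/3 (r>0 drops 1)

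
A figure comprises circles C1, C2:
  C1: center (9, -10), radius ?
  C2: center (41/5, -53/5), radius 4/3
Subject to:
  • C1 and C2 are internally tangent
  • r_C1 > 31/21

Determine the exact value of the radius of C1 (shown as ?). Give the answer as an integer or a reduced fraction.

1. [int C1,C2]  r_C1² − (8/3)r_C1 + 7/9 = 0  ⇒  r_C1 = 1/3 or 7/3
2. given r_C1 > 31/21: keep 7/3

7/3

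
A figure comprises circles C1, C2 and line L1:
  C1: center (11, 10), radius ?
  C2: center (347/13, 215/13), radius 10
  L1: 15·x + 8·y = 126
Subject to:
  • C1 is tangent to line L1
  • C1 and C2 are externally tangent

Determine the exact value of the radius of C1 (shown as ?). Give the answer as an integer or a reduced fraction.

7

1. [C1‖L1]  r_C1² − 49 = 0  ⇒  r_C1 = 7 (r>0 drops 1)
2. [ext C1·C2]  r_C1² + 20r_C1 − 189 = 0  ⇒  r_C1 = 7 (r>0 drops 1)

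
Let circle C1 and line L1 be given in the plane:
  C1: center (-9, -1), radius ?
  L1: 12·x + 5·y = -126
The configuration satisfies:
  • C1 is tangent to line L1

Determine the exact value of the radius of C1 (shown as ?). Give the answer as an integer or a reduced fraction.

1

1. [C1‖L1]  r_C1² − 1 = 0  ⇒  r_C1 = 1 (r>0 drops 1)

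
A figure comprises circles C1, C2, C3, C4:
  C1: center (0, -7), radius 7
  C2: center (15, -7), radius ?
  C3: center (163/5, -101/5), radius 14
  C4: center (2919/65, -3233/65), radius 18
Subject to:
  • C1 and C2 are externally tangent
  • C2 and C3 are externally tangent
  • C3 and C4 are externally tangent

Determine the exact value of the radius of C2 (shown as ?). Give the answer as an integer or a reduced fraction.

1. [ext C1·C2]  r_C2² + 14r_C2 − 176 = 0  ⇒  r_C2 = 8 (r>0 drops 1)
2. [ext C2·C3]  r_C2² + 28r_C2 − 288 = 0  ⇒  r_C2 = 8 (r>0 drops 1)

8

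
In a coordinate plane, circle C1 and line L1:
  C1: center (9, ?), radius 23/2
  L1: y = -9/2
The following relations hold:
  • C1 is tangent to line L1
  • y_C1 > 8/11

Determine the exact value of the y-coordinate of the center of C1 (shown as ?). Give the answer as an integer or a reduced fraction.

1. [C1‖L1]  y_C1² + 9y_C1 − 112 = 0  ⇒  y_C1 = -16 or 7
2. given y_C1 > 8/11: keep 7

7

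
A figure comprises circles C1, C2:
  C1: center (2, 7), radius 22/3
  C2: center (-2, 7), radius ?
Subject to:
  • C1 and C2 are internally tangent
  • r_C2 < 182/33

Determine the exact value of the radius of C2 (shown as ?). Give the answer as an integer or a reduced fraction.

1. [int C1,C2]  r_C2² − (44/3)r_C2 + 340/9 = 0  ⇒  r_C2 = 10/3 or 34/3
2. given r_C2 < 182/33: keep 10/3

10/3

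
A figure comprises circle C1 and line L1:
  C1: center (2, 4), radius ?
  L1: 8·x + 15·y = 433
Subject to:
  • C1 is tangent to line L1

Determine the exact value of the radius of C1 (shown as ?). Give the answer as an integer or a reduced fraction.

21

1. [C1‖L1]  r_C1² − 441 = 0  ⇒  r_C1 = 21 (r>0 drops 1)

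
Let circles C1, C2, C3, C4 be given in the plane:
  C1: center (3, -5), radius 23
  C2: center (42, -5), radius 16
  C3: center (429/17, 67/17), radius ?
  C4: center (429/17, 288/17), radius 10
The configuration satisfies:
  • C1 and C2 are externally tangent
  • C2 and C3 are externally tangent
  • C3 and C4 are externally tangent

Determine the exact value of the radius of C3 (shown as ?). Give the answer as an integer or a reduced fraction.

1. [ext C2·C3]  r_C3² + 32r_C3 − 105 = 0  ⇒  r_C3 = 3 (r>0 drops 1)
2. [ext C3·C4]  r_C3² + 20r_C3 − 69 = 0  ⇒  r_C3 = 3 (r>0 drops 1)

3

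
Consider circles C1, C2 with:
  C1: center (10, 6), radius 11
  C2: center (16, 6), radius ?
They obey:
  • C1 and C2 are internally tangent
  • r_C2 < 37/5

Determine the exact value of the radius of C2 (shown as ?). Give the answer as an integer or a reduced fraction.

5

1. [int C1,C2]  r_C2² − 22r_C2 + 85 = 0  ⇒  r_C2 = 5 or 17
2. given r_C2 < 37/5: keep 5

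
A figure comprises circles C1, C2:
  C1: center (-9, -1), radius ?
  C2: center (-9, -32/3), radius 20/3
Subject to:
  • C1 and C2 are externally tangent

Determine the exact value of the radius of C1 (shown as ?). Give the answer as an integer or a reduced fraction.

3

1. [ext C1·C2]  r_C1² + (40/3)r_C1 − 49 = 0  ⇒  r_C1 = 3 (r>0 drops 1)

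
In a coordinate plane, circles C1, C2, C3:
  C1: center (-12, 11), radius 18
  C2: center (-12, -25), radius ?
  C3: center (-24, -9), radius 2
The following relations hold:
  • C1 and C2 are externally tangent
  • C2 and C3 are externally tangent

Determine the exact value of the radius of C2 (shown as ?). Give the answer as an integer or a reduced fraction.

1. [ext C1·C2]  r_C2² + 36r_C2 − 972 = 0  ⇒  r_C2 = 18 (r>0 drops 1)
2. [ext C2·C3]  r_C2² + 4r_C2 − 396 = 0  ⇒  r_C2 = 18 (r>0 drops 1)

18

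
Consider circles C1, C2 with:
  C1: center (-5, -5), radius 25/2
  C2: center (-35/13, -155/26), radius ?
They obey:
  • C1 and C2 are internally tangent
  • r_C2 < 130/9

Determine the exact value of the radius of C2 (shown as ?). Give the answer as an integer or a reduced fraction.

1. [int C1,C2]  r_C2² − 25r_C2 + 150 = 0  ⇒  r_C2 = 10 or 15
2. given r_C2 < 130/9: keep 10

10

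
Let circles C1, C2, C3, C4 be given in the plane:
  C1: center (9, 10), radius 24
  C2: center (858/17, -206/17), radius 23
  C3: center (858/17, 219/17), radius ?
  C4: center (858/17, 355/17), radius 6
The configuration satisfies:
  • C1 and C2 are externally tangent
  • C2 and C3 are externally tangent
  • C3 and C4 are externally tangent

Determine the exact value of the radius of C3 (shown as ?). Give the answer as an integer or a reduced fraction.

1. [ext C2·C3]  r_C3² + 46r_C3 − 96 = 0  ⇒  r_C3 = 2 (r>0 drops 1)
2. [ext C3·C4]  r_C3² + 12r_C3 − 28 = 0  ⇒  r_C3 = 2 (r>0 drops 1)

2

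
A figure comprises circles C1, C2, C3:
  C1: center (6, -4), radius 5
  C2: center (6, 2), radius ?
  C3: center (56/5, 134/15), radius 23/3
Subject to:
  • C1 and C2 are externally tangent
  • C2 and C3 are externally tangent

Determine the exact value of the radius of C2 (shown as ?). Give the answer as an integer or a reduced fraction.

1

1. [ext C1·C2]  r_C2² + 10r_C2 − 11 = 0  ⇒  r_C2 = 1 (r>0 drops 1)
2. [ext C2·C3]  r_C2² + (46/3)r_C2 − 49/3 = 0  ⇒  r_C2 = 1 (r>0 drops 1)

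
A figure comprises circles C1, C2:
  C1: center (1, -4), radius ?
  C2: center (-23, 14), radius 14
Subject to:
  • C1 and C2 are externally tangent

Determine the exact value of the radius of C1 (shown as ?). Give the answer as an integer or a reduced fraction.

16

1. [ext C1·C2]  r_C1² + 28r_C1 − 704 = 0  ⇒  r_C1 = 16 (r>0 drops 1)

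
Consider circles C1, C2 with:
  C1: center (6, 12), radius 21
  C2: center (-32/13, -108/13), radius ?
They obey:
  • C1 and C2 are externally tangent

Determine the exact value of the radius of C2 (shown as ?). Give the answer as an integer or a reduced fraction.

1. [ext C1·C2]  r_C2² + 42r_C2 − 43 = 0  ⇒  r_C2 = 1 (r>0 drops 1)

1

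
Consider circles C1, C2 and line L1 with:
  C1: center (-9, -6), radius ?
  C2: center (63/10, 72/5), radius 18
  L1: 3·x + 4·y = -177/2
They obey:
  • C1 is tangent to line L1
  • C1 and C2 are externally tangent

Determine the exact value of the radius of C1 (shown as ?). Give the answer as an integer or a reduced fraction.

15/2

1. [C1‖L1]  r_C1² − 225/4 = 0  ⇒  r_C1 = 15/2 (r>0 drops 1)
2. [ext C1·C2]  r_C1² + 36r_C1 − 1305/4 = 0  ⇒  r_C1 = 15/2 (r>0 drops 1)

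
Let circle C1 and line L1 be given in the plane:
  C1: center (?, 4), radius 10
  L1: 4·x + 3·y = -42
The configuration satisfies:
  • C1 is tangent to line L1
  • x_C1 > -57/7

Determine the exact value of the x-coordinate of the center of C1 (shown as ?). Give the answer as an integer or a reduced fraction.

1. [C1‖L1]  x_C1² + 27x_C1 + 26 = 0  ⇒  x_C1 = -26 or -1
2. given x_C1 > -57/7: keep -1

-1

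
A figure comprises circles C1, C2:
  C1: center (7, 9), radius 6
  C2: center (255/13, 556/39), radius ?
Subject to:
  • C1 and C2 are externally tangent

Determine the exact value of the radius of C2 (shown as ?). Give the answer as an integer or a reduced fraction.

23/3

1. [ext C1·C2]  r_C2² + 12r_C2 − 1357/9 = 0  ⇒  r_C2 = 23/3 (r>0 drops 1)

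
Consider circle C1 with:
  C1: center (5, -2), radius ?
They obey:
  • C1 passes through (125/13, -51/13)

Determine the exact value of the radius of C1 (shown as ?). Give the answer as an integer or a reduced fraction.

5

1. [C1∋P]  r_C1² − 25 = 0  ⇒  r_C1 = 5 (r>0 drops 1)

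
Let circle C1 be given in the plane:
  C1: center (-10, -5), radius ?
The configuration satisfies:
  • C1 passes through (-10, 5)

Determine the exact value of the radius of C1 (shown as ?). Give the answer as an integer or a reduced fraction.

1. [C1∋P]  r_C1² − 100 = 0  ⇒  r_C1 = 10 (r>0 drops 1)

10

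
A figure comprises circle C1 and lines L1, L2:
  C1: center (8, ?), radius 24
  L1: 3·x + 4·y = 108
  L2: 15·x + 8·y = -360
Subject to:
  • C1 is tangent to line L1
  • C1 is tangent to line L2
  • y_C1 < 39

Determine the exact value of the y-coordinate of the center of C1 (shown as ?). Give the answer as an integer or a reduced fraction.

-9

1. [C1‖L1]  y_C1² − 42y_C1 − 459 = 0  ⇒  y_C1 = -9 or 51
2. [C1‖L2]  y_C1² + 120y_C1 + 999 = 0  ⇒  y_C1 = -111 or -9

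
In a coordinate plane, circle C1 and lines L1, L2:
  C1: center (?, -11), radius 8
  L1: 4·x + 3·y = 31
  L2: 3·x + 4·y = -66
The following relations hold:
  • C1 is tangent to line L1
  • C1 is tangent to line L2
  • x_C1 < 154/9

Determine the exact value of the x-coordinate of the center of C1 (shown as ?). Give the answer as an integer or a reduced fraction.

1. [C1‖L1]  x_C1² − 32x_C1 + 156 = 0  ⇒  x_C1 = 6 or 26
2. [C1‖L2]  x_C1² + (44/3)x_C1 − 124 = 0  ⇒  x_C1 = -62/3 or 6

6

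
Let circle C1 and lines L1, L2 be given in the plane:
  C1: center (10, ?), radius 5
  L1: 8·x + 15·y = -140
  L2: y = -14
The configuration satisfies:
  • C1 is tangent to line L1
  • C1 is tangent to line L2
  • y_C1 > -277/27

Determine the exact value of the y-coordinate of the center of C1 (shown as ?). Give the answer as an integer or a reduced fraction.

-9

1. [C1‖L1]  y_C1² + (88/3)y_C1 + 183 = 0  ⇒  y_C1 = -61/3 or -9
2. [C1‖L2]  y_C1² + 28y_C1 + 171 = 0  ⇒  y_C1 = -19 or -9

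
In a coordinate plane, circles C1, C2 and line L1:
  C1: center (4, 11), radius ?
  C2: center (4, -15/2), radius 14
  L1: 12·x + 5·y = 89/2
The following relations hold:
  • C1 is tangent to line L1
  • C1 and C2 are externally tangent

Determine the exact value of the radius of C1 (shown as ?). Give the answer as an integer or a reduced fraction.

9/2

1. [C1‖L1]  r_C1² − 81/4 = 0  ⇒  r_C1 = 9/2 (r>0 drops 1)
2. [ext C1·C2]  r_C1² + 28r_C1 − 585/4 = 0  ⇒  r_C1 = 9/2 (r>0 drops 1)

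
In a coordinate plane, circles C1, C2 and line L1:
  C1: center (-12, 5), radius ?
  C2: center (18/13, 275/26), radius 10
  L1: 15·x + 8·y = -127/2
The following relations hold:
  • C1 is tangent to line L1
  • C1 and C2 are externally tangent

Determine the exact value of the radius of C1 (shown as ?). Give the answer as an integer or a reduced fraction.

1. [C1‖L1]  r_C1² − 81/4 = 0  ⇒  r_C1 = 9/2 (r>0 drops 1)
2. [ext C1·C2]  r_C1² + 20r_C1 − 441/4 = 0  ⇒  r_C1 = 9/2 (r>0 drops 1)

9/2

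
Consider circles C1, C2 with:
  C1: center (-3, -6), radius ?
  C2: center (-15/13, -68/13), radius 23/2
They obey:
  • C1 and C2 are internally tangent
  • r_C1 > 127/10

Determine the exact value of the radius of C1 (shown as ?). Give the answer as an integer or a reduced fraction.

1. [int C1,C2]  r_C1² − 23r_C1 + 513/4 = 0  ⇒  r_C1 = 19/2 or 27/2
2. given r_C1 > 127/10: keep 27/2

27/2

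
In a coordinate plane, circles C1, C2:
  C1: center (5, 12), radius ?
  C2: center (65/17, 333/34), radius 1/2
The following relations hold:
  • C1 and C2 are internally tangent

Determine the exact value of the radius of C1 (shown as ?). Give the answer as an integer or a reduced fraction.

3

1. [int C1,C2]  r_C1² − 1r_C1 − 6 = 0  ⇒  r_C1 = 3 (r>0 drops 1)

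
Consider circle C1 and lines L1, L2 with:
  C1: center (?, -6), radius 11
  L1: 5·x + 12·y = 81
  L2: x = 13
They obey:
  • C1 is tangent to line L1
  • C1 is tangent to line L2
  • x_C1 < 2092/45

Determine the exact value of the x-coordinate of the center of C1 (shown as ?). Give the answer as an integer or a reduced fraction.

1. [C1‖L1]  x_C1² − (306/5)x_C1 + 592/5 = 0  ⇒  x_C1 = 2 or 296/5
2. [C1‖L2]  x_C1² − 26x_C1 + 48 = 0  ⇒  x_C1 = 2 or 24

2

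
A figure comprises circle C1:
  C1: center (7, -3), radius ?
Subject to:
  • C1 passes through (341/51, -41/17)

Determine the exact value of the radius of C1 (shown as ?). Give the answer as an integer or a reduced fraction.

2/3

1. [C1∋P]  r_C1² − 4/9 = 0  ⇒  r_C1 = 2/3 (r>0 drops 1)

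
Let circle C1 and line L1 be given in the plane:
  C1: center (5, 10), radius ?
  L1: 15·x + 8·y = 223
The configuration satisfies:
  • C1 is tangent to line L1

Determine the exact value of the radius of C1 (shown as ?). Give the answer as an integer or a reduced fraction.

4

1. [C1‖L1]  r_C1² − 16 = 0  ⇒  r_C1 = 4 (r>0 drops 1)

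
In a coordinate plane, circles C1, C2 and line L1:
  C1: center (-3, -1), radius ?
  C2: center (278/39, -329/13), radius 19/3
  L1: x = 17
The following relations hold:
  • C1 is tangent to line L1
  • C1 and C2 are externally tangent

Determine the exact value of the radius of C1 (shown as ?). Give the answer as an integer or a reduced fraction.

1. [C1‖L1]  r_C1² − 400 = 0  ⇒  r_C1 = 20 (r>0 drops 1)
2. [ext C1·C2]  r_C1² + (38/3)r_C1 − 1960/3 = 0  ⇒  r_C1 = 20 (r>0 drops 1)

20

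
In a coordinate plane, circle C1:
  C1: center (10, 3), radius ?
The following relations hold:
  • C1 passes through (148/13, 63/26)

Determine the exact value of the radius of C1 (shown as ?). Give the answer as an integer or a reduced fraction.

3/2

1. [C1∋P]  r_C1² − 9/4 = 0  ⇒  r_C1 = 3/2 (r>0 drops 1)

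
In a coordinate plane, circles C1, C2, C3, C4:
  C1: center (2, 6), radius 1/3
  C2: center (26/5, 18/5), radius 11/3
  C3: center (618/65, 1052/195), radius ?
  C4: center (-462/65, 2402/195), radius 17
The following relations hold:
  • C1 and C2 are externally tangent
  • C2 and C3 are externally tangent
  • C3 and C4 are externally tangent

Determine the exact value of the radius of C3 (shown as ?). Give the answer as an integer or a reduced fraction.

1

1. [ext C2·C3]  r_C3² + (22/3)r_C3 − 25/3 = 0  ⇒  r_C3 = 1 (r>0 drops 1)
2. [ext C3·C4]  r_C3² + 34r_C3 − 35 = 0  ⇒  r_C3 = 1 (r>0 drops 1)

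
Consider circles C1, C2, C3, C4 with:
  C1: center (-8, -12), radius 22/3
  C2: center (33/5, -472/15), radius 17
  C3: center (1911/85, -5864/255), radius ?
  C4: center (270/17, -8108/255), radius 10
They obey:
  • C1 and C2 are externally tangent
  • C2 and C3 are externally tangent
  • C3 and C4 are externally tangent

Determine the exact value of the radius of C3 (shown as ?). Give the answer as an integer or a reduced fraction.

1

1. [ext C2·C3]  r_C3² + 34r_C3 − 35 = 0  ⇒  r_C3 = 1 (r>0 drops 1)
2. [ext C3·C4]  r_C3² + 20r_C3 − 21 = 0  ⇒  r_C3 = 1 (r>0 drops 1)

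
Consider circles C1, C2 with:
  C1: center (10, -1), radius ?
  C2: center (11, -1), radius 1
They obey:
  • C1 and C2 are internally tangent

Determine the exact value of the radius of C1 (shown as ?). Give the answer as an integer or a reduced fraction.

1. [int C1,C2]  r_C1² − 2r_C1 = 0  ⇒  r_C1 = 2 (r>0 drops 1)

2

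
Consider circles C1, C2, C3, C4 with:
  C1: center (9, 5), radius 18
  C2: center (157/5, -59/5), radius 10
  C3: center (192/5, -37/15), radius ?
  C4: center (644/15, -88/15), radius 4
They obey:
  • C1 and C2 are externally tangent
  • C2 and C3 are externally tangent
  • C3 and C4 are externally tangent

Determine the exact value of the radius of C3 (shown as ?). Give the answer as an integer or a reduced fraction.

1. [ext C2·C3]  r_C3² + 20r_C3 − 325/9 = 0  ⇒  r_C3 = 5/3 (r>0 drops 1)
2. [ext C3·C4]  r_C3² + 8r_C3 − 145/9 = 0  ⇒  r_C3 = 5/3 (r>0 drops 1)

5/3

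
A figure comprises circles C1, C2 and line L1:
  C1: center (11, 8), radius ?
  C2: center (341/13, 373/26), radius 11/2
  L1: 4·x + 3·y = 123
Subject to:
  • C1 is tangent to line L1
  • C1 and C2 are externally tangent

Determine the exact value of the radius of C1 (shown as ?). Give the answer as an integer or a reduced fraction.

11

1. [C1‖L1]  r_C1² − 121 = 0  ⇒  r_C1 = 11 (r>0 drops 1)
2. [ext C1·C2]  r_C1² + 11r_C1 − 242 = 0  ⇒  r_C1 = 11 (r>0 drops 1)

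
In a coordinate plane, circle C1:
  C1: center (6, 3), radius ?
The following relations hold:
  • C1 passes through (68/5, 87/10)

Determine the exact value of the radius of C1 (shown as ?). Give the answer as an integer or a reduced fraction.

1. [C1∋P]  r_C1² − 361/4 = 0  ⇒  r_C1 = 19/2 (r>0 drops 1)

19/2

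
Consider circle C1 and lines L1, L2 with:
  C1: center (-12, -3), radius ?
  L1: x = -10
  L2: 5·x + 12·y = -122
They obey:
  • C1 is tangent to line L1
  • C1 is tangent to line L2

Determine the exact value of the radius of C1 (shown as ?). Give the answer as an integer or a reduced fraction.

2

1. [C1‖L1]  r_C1² − 4 = 0  ⇒  r_C1 = 2 (r>0 drops 1)
2. [C1‖L2]  r_C1² − 4 = 0  ⇒  r_C1 = 2 (r>0 drops 1)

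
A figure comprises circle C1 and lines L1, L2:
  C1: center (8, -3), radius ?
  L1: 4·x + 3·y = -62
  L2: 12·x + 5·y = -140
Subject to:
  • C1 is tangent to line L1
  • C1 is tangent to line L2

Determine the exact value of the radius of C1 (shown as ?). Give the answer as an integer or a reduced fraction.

17

1. [C1‖L1]  r_C1² − 289 = 0  ⇒  r_C1 = 17 (r>0 drops 1)
2. [C1‖L2]  r_C1² − 289 = 0  ⇒  r_C1 = 17 (r>0 drops 1)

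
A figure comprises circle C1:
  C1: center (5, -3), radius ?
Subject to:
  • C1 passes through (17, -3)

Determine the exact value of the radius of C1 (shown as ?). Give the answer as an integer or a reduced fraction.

1. [C1∋P]  r_C1² − 144 = 0  ⇒  r_C1 = 12 (r>0 drops 1)

12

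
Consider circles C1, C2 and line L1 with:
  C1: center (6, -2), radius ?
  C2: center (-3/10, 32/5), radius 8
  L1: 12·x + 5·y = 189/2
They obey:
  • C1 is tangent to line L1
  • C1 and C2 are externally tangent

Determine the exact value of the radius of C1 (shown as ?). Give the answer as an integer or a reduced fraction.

5/2

1. [C1‖L1]  r_C1² − 25/4 = 0  ⇒  r_C1 = 5/2 (r>0 drops 1)
2. [ext C1·C2]  r_C1² + 16r_C1 − 185/4 = 0  ⇒  r_C1 = 5/2 (r>0 drops 1)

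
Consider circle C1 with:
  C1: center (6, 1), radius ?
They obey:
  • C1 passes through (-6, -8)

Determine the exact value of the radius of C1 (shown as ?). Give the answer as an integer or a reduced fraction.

15

1. [C1∋P]  r_C1² − 225 = 0  ⇒  r_C1 = 15 (r>0 drops 1)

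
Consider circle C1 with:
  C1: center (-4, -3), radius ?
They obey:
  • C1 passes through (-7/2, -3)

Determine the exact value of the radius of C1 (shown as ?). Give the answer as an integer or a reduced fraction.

1. [C1∋P]  r_C1² − 1/4 = 0  ⇒  r_C1 = 1/2 (r>0 drops 1)

1/2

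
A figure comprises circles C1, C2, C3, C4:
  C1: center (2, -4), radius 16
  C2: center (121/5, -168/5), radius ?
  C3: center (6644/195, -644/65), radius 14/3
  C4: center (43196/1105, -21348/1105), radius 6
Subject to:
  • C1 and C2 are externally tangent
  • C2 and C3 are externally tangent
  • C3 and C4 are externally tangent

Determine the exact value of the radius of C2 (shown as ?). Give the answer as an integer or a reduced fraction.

21

1. [ext C1·C2]  r_C2² + 32r_C2 − 1113 = 0  ⇒  r_C2 = 21 (r>0 drops 1)
2. [ext C2·C3]  r_C2² + (28/3)r_C2 − 637 = 0  ⇒  r_C2 = 21 (r>0 drops 1)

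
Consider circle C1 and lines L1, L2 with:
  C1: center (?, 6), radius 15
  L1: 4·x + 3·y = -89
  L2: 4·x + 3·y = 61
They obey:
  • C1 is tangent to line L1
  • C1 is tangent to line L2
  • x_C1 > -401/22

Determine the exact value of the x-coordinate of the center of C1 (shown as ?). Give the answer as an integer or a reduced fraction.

1. [C1‖L1]  x_C1² + (107/2)x_C1 + 364 = 0  ⇒  x_C1 = -91/2 or -8
2. [C1‖L2]  x_C1² − (43/2)x_C1 − 236 = 0  ⇒  x_C1 = -8 or 59/2

-8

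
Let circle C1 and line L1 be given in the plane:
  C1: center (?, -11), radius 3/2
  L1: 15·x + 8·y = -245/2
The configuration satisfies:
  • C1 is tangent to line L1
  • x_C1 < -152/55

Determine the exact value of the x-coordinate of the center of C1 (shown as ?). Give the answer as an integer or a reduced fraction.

1. [C1‖L1]  x_C1² + (23/5)x_C1 + 12/5 = 0  ⇒  x_C1 = -4 or -3/5
2. given x_C1 < -152/55: keep -4

-4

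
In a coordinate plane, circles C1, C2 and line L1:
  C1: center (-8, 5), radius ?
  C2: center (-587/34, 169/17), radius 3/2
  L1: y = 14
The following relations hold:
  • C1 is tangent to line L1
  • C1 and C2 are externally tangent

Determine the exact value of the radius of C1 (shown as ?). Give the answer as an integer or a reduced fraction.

9

1. [C1‖L1]  r_C1² − 81 = 0  ⇒  r_C1 = 9 (r>0 drops 1)
2. [ext C1·C2]  r_C1² + 3r_C1 − 108 = 0  ⇒  r_C1 = 9 (r>0 drops 1)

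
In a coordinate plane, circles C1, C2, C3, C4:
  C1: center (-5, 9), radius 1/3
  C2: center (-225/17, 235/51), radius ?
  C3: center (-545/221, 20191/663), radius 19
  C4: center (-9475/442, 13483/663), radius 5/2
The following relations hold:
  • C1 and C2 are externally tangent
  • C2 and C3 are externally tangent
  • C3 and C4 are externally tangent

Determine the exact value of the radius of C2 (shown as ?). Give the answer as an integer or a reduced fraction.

1. [ext C1·C2]  r_C2² + (2/3)r_C2 − 87 = 0  ⇒  r_C2 = 9 (r>0 drops 1)
2. [ext C2·C3]  r_C2² + 38r_C2 − 423 = 0  ⇒  r_C2 = 9 (r>0 drops 1)

9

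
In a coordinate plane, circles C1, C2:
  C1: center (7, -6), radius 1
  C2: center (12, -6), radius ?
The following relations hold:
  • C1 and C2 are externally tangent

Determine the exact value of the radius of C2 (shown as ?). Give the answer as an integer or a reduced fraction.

4

1. [ext C1·C2]  r_C2² + 2r_C2 − 24 = 0  ⇒  r_C2 = 4 (r>0 drops 1)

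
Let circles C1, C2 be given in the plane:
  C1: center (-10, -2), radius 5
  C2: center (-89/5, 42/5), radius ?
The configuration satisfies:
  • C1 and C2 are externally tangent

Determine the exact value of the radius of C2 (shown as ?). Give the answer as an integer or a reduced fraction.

1. [ext C1·C2]  r_C2² + 10r_C2 − 144 = 0  ⇒  r_C2 = 8 (r>0 drops 1)

8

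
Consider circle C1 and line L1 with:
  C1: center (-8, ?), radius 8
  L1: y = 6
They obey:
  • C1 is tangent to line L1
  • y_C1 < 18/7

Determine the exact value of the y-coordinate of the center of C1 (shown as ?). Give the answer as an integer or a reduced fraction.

1. [C1‖L1]  y_C1² − 12y_C1 − 28 = 0  ⇒  y_C1 = -2 or 14
2. given y_C1 < 18/7: keep -2

-2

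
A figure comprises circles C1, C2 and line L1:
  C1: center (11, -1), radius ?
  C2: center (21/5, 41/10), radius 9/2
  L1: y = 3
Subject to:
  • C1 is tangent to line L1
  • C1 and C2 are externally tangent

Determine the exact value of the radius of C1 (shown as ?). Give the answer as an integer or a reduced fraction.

1. [C1‖L1]  r_C1² − 16 = 0  ⇒  r_C1 = 4 (r>0 drops 1)
2. [ext C1·C2]  r_C1² + 9r_C1 − 52 = 0  ⇒  r_C1 = 4 (r>0 drops 1)

4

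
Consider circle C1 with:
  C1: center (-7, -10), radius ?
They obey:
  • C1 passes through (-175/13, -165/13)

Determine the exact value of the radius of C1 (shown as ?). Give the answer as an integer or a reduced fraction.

7

1. [C1∋P]  r_C1² − 49 = 0  ⇒  r_C1 = 7 (r>0 drops 1)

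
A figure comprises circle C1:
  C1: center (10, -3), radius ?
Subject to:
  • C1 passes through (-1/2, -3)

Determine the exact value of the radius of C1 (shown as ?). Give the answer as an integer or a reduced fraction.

1. [C1∋P]  r_C1² − 441/4 = 0  ⇒  r_C1 = 21/2 (r>0 drops 1)

21/2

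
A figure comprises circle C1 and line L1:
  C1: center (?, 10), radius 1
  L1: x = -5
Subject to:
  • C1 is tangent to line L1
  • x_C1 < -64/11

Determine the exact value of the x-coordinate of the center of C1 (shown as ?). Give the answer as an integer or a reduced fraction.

-6

1. [C1‖L1]  x_C1² + 10x_C1 + 24 = 0  ⇒  x_C1 = -6 or -4
2. given x_C1 < -64/11: keep -6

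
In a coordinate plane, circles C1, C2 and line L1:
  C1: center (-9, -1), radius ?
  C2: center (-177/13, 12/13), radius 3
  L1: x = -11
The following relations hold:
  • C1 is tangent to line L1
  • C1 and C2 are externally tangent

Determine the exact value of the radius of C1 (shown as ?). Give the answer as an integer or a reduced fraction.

2

1. [C1‖L1]  r_C1² − 4 = 0  ⇒  r_C1 = 2 (r>0 drops 1)
2. [ext C1·C2]  r_C1² + 6r_C1 − 16 = 0  ⇒  r_C1 = 2 (r>0 drops 1)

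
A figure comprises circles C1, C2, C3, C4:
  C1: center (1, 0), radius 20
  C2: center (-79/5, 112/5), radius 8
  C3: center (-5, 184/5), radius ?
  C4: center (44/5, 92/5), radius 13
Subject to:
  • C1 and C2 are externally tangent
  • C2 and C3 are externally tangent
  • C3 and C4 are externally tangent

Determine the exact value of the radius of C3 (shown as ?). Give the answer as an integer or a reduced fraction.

1. [ext C2·C3]  r_C3² + 16r_C3 − 260 = 0  ⇒  r_C3 = 10 (r>0 drops 1)
2. [ext C3·C4]  r_C3² + 26r_C3 − 360 = 0  ⇒  r_C3 = 10 (r>0 drops 1)

10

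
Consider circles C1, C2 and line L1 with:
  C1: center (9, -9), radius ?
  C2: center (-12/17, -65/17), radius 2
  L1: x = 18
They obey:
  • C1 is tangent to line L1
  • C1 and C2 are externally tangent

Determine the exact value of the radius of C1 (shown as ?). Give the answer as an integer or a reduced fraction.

1. [C1‖L1]  r_C1² − 81 = 0  ⇒  r_C1 = 9 (r>0 drops 1)
2. [ext C1·C2]  r_C1² + 4r_C1 − 117 = 0  ⇒  r_C1 = 9 (r>0 drops 1)

9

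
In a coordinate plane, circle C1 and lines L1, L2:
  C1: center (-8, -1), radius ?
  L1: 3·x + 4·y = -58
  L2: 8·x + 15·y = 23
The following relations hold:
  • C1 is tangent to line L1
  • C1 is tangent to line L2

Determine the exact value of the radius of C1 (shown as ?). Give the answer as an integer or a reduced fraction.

6

1. [C1‖L1]  r_C1² − 36 = 0  ⇒  r_C1 = 6 (r>0 drops 1)
2. [C1‖L2]  r_C1² − 36 = 0  ⇒  r_C1 = 6 (r>0 drops 1)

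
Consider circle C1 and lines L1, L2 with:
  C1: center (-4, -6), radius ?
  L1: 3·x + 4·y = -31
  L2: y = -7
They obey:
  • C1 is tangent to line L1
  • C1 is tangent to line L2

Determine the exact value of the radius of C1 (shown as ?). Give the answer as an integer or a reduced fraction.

1

1. [C1‖L1]  r_C1² − 1 = 0  ⇒  r_C1 = 1 (r>0 drops 1)
2. [C1‖L2]  r_C1² − 1 = 0  ⇒  r_C1 = 1 (r>0 drops 1)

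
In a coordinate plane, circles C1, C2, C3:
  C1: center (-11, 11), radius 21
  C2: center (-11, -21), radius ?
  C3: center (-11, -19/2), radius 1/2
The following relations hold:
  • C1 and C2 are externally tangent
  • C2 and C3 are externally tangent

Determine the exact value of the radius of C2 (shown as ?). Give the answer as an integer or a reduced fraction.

11

1. [ext C1·C2]  r_C2² + 42r_C2 − 583 = 0  ⇒  r_C2 = 11 (r>0 drops 1)
2. [ext C2·C3]  r_C2² + 1r_C2 − 132 = 0  ⇒  r_C2 = 11 (r>0 drops 1)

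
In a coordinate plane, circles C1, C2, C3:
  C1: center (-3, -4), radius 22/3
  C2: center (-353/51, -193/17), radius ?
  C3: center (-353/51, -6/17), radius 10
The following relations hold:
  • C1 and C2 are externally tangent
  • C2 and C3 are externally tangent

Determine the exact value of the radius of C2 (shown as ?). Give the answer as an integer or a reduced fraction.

1

1. [ext C1·C2]  r_C2² + (44/3)r_C2 − 47/3 = 0  ⇒  r_C2 = 1 (r>0 drops 1)
2. [ext C2·C3]  r_C2² + 20r_C2 − 21 = 0  ⇒  r_C2 = 1 (r>0 drops 1)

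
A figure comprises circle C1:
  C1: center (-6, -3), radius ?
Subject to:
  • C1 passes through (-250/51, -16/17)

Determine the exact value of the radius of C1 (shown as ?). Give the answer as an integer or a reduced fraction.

1. [C1∋P]  r_C1² − 49/9 = 0  ⇒  r_C1 = 7/3 (r>0 drops 1)

7/3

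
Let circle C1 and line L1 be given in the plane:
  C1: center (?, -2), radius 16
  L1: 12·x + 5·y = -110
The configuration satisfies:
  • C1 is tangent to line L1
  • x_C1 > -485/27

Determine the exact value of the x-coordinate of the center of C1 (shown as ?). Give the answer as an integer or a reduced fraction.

1. [C1‖L1]  x_C1² + (50/3)x_C1 − 231 = 0  ⇒  x_C1 = -77/3 or 9
2. given x_C1 > -485/27: keep 9

9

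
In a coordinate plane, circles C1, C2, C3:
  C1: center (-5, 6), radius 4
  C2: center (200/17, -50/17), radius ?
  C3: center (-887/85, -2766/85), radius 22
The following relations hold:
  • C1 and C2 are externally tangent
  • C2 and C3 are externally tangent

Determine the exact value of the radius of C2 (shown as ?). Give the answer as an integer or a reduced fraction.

15

1. [ext C1·C2]  r_C2² + 8r_C2 − 345 = 0  ⇒  r_C2 = 15 (r>0 drops 1)
2. [ext C2·C3]  r_C2² + 44r_C2 − 885 = 0  ⇒  r_C2 = 15 (r>0 drops 1)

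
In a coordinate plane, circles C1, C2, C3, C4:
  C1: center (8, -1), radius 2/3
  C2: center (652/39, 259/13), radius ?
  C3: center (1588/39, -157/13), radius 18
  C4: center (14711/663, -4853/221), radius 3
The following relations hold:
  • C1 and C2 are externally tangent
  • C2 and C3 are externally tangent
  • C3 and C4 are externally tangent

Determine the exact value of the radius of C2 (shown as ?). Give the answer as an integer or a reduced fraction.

22

1. [ext C1·C2]  r_C2² + (4/3)r_C2 − 1540/3 = 0  ⇒  r_C2 = 22 (r>0 drops 1)
2. [ext C2·C3]  r_C2² + 36r_C2 − 1276 = 0  ⇒  r_C2 = 22 (r>0 drops 1)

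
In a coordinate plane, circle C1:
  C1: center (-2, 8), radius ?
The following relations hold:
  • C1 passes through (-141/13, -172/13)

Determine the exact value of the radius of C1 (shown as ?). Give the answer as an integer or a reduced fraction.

23

1. [C1∋P]  r_C1² − 529 = 0  ⇒  r_C1 = 23 (r>0 drops 1)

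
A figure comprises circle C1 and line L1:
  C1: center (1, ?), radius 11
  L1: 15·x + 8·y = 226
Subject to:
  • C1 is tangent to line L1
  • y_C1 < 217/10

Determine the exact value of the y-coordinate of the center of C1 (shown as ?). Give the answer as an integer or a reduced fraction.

3

1. [C1‖L1]  y_C1² − (211/4)y_C1 + 597/4 = 0  ⇒  y_C1 = 3 or 199/4
2. given y_C1 < 217/10: keep 3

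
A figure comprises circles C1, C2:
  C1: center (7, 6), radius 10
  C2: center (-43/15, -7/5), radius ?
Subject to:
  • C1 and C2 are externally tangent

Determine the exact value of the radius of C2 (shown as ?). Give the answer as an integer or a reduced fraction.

7/3

1. [ext C1·C2]  r_C2² + 20r_C2 − 469/9 = 0  ⇒  r_C2 = 7/3 (r>0 drops 1)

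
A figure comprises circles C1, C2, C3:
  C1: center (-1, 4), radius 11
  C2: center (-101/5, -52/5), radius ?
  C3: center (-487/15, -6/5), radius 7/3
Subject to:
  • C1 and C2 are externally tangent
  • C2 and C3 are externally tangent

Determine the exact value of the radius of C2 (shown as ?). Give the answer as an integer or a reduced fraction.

1. [ext C1·C2]  r_C2² + 22r_C2 − 455 = 0  ⇒  r_C2 = 13 (r>0 drops 1)
2. [ext C2·C3]  r_C2² + (14/3)r_C2 − 689/3 = 0  ⇒  r_C2 = 13 (r>0 drops 1)

13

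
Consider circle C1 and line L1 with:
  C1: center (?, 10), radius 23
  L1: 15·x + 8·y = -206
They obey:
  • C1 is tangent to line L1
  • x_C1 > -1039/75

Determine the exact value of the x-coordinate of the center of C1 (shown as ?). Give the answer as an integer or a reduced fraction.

7

1. [C1‖L1]  x_C1² + (572/15)x_C1 − 4739/15 = 0  ⇒  x_C1 = -677/15 or 7
2. given x_C1 > -1039/75: keep 7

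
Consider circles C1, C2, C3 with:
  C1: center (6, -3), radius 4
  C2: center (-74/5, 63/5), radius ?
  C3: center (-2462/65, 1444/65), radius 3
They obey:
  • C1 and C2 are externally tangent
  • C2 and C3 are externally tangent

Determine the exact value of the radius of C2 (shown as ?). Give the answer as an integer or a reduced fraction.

22

1. [ext C1·C2]  r_C2² + 8r_C2 − 660 = 0  ⇒  r_C2 = 22 (r>0 drops 1)
2. [ext C2·C3]  r_C2² + 6r_C2 − 616 = 0  ⇒  r_C2 = 22 (r>0 drops 1)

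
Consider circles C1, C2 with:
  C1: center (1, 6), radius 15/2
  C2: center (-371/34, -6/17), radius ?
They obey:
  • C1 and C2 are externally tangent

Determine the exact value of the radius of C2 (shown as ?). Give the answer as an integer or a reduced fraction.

1. [ext C1·C2]  r_C2² + 15r_C2 − 126 = 0  ⇒  r_C2 = 6 (r>0 drops 1)

6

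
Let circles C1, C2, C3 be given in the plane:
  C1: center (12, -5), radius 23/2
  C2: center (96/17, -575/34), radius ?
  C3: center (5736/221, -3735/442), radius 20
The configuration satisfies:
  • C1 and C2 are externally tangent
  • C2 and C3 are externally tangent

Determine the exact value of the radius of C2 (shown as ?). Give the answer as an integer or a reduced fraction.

1. [ext C1·C2]  r_C2² + 23r_C2 − 50 = 0  ⇒  r_C2 = 2 (r>0 drops 1)
2. [ext C2·C3]  r_C2² + 40r_C2 − 84 = 0  ⇒  r_C2 = 2 (r>0 drops 1)

2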